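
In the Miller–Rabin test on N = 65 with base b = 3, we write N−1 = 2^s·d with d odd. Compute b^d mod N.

3

65 − 1 = 64 = 2^6 · 1, so d = 1.
3^1 ≡ 3 (mod 65)
1 = 1 in binary powers of 2.
So 3^1 ≡ 3 ≡ 3 (mod 65).
Squaring chain: 3 → 9 → 16 → 61 → 16 → 61; never reaches −1, so base 3 is a Miller–Rabin witness that 65 is composite.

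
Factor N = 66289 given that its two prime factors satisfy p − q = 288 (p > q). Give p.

439

Since p = q + 288, we have 66289 = q(q + 288), so q² + 288q − 66289 = 0.
Discriminant: 288² + 4·66289 = 82944 + 265156 = 348100; √348100 = 590.
q = (−288 + 590)/2 = 151, and p = q + 288 = 439.
Check: 151 · 439 = 66289.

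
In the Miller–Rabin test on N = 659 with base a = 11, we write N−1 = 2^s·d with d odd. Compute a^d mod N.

659 − 1 = 658 = 2^1 · 329, so d = 329.
11^1 ≡ 11 (mod 659)
11^2 ≡ 11^2 = 121 ≡ 121 (mod 659)
11^4 ≡ 121^2 = 14641 ≡ 143 (mod 659)
11^8 ≡ 143^2 = 20449 ≡ 20 (mod 659)
11^16 ≡ 20^2 = 400 ≡ 400 (mod 659)
11^32 ≡ 400^2 = 160000 ≡ 522 (mod 659)
11^64 ≡ 522^2 = 272484 ≡ 317 (mod 659)
11^128 ≡ 317^2 = 100489 ≡ 321 (mod 659)
11^256 ≡ 321^2 = 103041 ≡ 237 (mod 659)
329 = 256 + 64 + 8 + 1 in binary powers of 2.
So 11^329 ≡ 237 · 317 · 20 · 11 ≡ 1 (mod 659).
Since 11^d ≡ 1 (mod 659), base 11 does not prove 659 composite.

1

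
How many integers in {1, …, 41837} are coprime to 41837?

37312

Factor: 41837 = 17 · 23 · 107.
φ(41837) = (17−1) · (23−1) · (107−1) = 16 · 22 · 106 = 37312.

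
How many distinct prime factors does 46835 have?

46835 = 5 · 9367
9367 = 17 · 551
551 = 19 · 29
46835 = 5 · 17 · 19 · 29, which has 4 distinct prime factors.

4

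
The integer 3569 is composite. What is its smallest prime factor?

43

3569 is odd.
Digit sum 23, not divisible by 3.
Ends in 9: not divisible by 5.
7: 3569 = 7·509 + 6
11: 3569 = 11·324 + 5
13: 3569 = 13·274 + 7
17: 3569 = 17·209 + 16
19: 3569 = 19·187 + 16
23: 3569 = 23·155 + 4
29: 3569 = 29·123 + 2
31: 3569 = 31·115 + 4
37: 3569 = 37·96 + 17
41: 3569 = 41·87 + 2
43: 3569 = 43·83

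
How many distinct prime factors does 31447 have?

3

31447 = 13 · 2419
2419 = 41 · 59
31447 = 13 · 41 · 59, which has 3 distinct prime factors.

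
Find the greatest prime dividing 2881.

67

2881 = 43 · 67
67 is prime.
So 2881 = 43 · 67; the largest prime factor is 67.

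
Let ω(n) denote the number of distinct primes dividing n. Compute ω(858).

858 = 2 · 429
429 = 3 · 143
143 = 11 · 13
858 = 2 · 3 · 11 · 13, which has 4 distinct prime factors.

4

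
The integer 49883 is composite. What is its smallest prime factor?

49883 is odd.
Digit sum 32, not divisible by 3.
Ends in 3: not divisible by 5.
7: 49883 = 7·7126 + 1
11: 49883 = 11·4534 + 9
13: 49883 = 13·3837 + 2
17: 49883 = 17·2934 + 5
19: 49883 = 19·2625 + 8
23: 49883 = 23·2168 + 19
29: 49883 = 29·1720 + 3
31: 49883 = 31·1609 + 4
37: 49883 = 37·1348 + 7
41: 49883 = 41·1216 + 27
43: 49883 = 43·1160 + 3
47: 49883 = 47·1061 + 16
53: 49883 = 53·941 + 10
59: 49883 = 59·845 + 28
61: 49883 = 61·817 + 46
67: 49883 = 67·744 + 35
71: 49883 = 71·702 + 41
73: 49883 = 73·683 + 24
79: 49883 = 79·631 + 34
83: 49883 = 83·601

83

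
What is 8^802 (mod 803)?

8^1 ≡ 8 (mod 803)
8^2 ≡ 8^2 = 64 ≡ 64 (mod 803)
8^4 ≡ 64^2 = 4096 ≡ 81 (mod 803)
8^8 ≡ 81^2 = 6561 ≡ 137 (mod 803)
8^16 ≡ 137^2 = 18769 ≡ 300 (mod 803)
8^32 ≡ 300^2 = 90000 ≡ 64 (mod 803)
8^64 ≡ 64^2 = 4096 ≡ 81 (mod 803)
8^128 ≡ 81^2 = 6561 ≡ 137 (mod 803)
8^256 ≡ 137^2 = 18769 ≡ 300 (mod 803)
8^512 ≡ 300^2 = 90000 ≡ 64 (mod 803)
802 = 512 + 256 + 32 + 2 in binary powers of 2.
So 8^802 ≡ 64 · 300 · 64 · 64 ≡ 592 (mod 803).
Since 592 ≠ 1, base 8 is a Fermat witness: 803 is composite.

592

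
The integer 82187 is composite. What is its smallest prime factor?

7

82187 is odd.
Digit sum 26, not divisible by 3.
Ends in 7: not divisible by 5.
7: 82187 = 7·11741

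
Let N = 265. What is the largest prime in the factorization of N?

53

265 = 5 · 53
53 is prime.
So 265 = 5 · 53; the largest prime factor is 53.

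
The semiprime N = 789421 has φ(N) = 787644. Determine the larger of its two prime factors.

φ(n) = (p−1)(q−1) = n − (p+q) + 1, so p + q = 789421 − 787644 + 1 = 1778.
p and q are the roots of t² − 1778t + 789421 = 0.
Discriminant: 1778² − 4·789421 = 3161284 − 3157684 = 3600; √3600 = 60.
q = (1778 − 60)/2 = 859, p = (1778 + 60)/2 = 919.
Check: 859 · 919 = 789421.

919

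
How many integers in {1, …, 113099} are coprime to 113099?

Factor: 113099 = 7 · 107 · 151.
φ(113099) = (7−1) · (107−1) · (151−1) = 6 · 106 · 150 = 95400.

95400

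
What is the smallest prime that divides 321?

3

321 is odd.
Digit sum 6, divisible by 3.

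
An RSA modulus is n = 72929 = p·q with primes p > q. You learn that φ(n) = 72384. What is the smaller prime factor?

233

φ(n) = (p−1)(q−1) = n − (p+q) + 1, so p + q = 72929 − 72384 + 1 = 546.
p and q are the roots of t² − 546t + 72929 = 0.
Discriminant: 546² − 4·72929 = 298116 − 291716 = 6400; √6400 = 80.
q = (546 − 80)/2 = 233, p = (546 + 80)/2 = 313.
Check: 233 · 313 = 72929.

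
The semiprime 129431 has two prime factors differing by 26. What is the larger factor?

373

Since p = q + 26, we have 129431 = q(q + 26), so q² + 26q − 129431 = 0.
Discriminant: 26² + 4·129431 = 676 + 517724 = 518400; √518400 = 720.
q = (−26 + 720)/2 = 347, and p = q + 26 = 373.
Check: 347 · 373 = 129431.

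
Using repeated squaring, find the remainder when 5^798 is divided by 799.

440

5^1 ≡ 5 (mod 799)
5^2 ≡ 5^2 = 25 ≡ 25 (mod 799)
5^4 ≡ 25^2 = 625 ≡ 625 (mod 799)
5^8 ≡ 625^2 = 390625 ≡ 713 (mod 799)
5^16 ≡ 713^2 = 508369 ≡ 205 (mod 799)
5^32 ≡ 205^2 = 42025 ≡ 477 (mod 799)
5^64 ≡ 477^2 = 227529 ≡ 613 (mod 799)
5^128 ≡ 613^2 = 375769 ≡ 239 (mod 799)
5^256 ≡ 239^2 = 57121 ≡ 392 (mod 799)
5^512 ≡ 392^2 = 153664 ≡ 256 (mod 799)
798 = 512 + 256 + 16 + 8 + 4 + 2 in binary powers of 2.
So 5^798 ≡ 256 · 392 · 205 · 713 · 625 · 25 ≡ 440 (mod 799).
Since 440 ≠ 1, base 5 is a Fermat witness: 799 is composite.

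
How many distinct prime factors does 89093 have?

2

89093 = 41^2 · 53
89093 = 41^2 · 53, which has 2 distinct prime factors.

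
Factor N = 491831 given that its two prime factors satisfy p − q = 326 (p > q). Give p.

Since p = q + 326, we have 491831 = q(q + 326), so q² + 326q − 491831 = 0.
Discriminant: 326² + 4·491831 = 106276 + 1967324 = 2073600; √2073600 = 1440.
q = (−326 + 1440)/2 = 557, and p = q + 326 = 883.
Check: 557 · 883 = 491831.

883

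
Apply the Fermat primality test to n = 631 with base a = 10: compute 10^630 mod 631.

10^1 ≡ 10 (mod 631)
10^2 ≡ 10^2 = 100 ≡ 100 (mod 631)
10^4 ≡ 100^2 = 10000 ≡ 535 (mod 631)
10^8 ≡ 535^2 = 286225 ≡ 382 (mod 631)
10^16 ≡ 382^2 = 145924 ≡ 163 (mod 631)
10^32 ≡ 163^2 = 26569 ≡ 67 (mod 631)
10^64 ≡ 67^2 = 4489 ≡ 72 (mod 631)
10^128 ≡ 72^2 = 5184 ≡ 136 (mod 631)
10^256 ≡ 136^2 = 18496 ≡ 197 (mod 631)
10^512 ≡ 197^2 = 38809 ≡ 318 (mod 631)
630 = 512 + 64 + 32 + 16 + 4 + 2 in binary powers of 2.
So 10^630 ≡ 318 · 72 · 67 · 163 · 535 · 100 ≡ 1 (mod 631).
Since the result is 1, base 10 gives no evidence that 631 is composite.

1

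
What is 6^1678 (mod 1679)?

748

6^1 ≡ 6 (mod 1679)
6^2 ≡ 6^2 = 36 ≡ 36 (mod 1679)
6^4 ≡ 36^2 = 1296 ≡ 1296 (mod 1679)
6^8 ≡ 1296^2 = 1679616 ≡ 616 (mod 1679)
6^16 ≡ 616^2 = 379456 ≡ 2 (mod 1679)
6^32 ≡ 2^2 = 4 ≡ 4 (mod 1679)
6^64 ≡ 4^2 = 16 ≡ 16 (mod 1679)
6^128 ≡ 16^2 = 256 ≡ 256 (mod 1679)
6^256 ≡ 256^2 = 65536 ≡ 55 (mod 1679)
6^512 ≡ 55^2 = 3025 ≡ 1346 (mod 1679)
6^1024 ≡ 1346^2 = 1811716 ≡ 75 (mod 1679)
1678 = 1024 + 512 + 128 + 8 + 4 + 2 in binary powers of 2.
So 6^1678 ≡ 75 · 1346 · 256 · 616 · 1296 · 36 ≡ 748 (mod 1679).
Since 748 ≠ 1, base 6 is a Fermat witness: 1679 is composite.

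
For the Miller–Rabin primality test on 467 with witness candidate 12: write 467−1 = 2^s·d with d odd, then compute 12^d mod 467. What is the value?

1

467 − 1 = 466 = 2^1 · 233, so d = 233.
12^1 ≡ 12 (mod 467)
12^2 ≡ 12^2 = 144 ≡ 144 (mod 467)
12^4 ≡ 144^2 = 20736 ≡ 188 (mod 467)
12^8 ≡ 188^2 = 35344 ≡ 319 (mod 467)
12^16 ≡ 319^2 = 101761 ≡ 422 (mod 467)
12^32 ≡ 422^2 = 178084 ≡ 157 (mod 467)
12^64 ≡ 157^2 = 24649 ≡ 365 (mod 467)
12^128 ≡ 365^2 = 133225 ≡ 130 (mod 467)
233 = 128 + 64 + 32 + 8 + 1 in binary powers of 2.
So 12^233 ≡ 130 · 365 · 157 · 319 · 12 ≡ 1 (mod 467).
Since 12^d ≡ 1 (mod 467), base 12 does not prove 467 composite.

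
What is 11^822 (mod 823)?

1

11^1 ≡ 11 (mod 823)
11^2 ≡ 11^2 = 121 ≡ 121 (mod 823)
11^4 ≡ 121^2 = 14641 ≡ 650 (mod 823)
11^8 ≡ 650^2 = 422500 ≡ 301 (mod 823)
11^16 ≡ 301^2 = 90601 ≡ 71 (mod 823)
11^32 ≡ 71^2 = 5041 ≡ 103 (mod 823)
11^64 ≡ 103^2 = 10609 ≡ 733 (mod 823)
11^128 ≡ 733^2 = 537289 ≡ 693 (mod 823)
11^256 ≡ 693^2 = 480249 ≡ 440 (mod 823)
11^512 ≡ 440^2 = 193600 ≡ 195 (mod 823)
822 = 512 + 256 + 32 + 16 + 4 + 2 in binary powers of 2.
So 11^822 ≡ 195 · 440 · 103 · 71 · 650 · 121 ≡ 1 (mod 823).
Since the result is 1, base 11 gives no evidence that 823 is composite.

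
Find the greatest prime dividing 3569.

3569 = 43 · 83
83 is prime.
So 3569 = 43 · 83; the largest prime factor is 83.

83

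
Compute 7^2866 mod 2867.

7^1 ≡ 7 (mod 2867)
7^2 ≡ 7^2 = 49 ≡ 49 (mod 2867)
7^4 ≡ 49^2 = 2401 ≡ 2401 (mod 2867)
7^8 ≡ 2401^2 = 5764801 ≡ 2131 (mod 2867)
7^16 ≡ 2131^2 = 4541161 ≡ 2700 (mod 2867)
7^32 ≡ 2700^2 = 7290000 ≡ 2086 (mod 2867)
7^64 ≡ 2086^2 = 4351396 ≡ 2157 (mod 2867)
7^128 ≡ 2157^2 = 4652649 ≡ 2375 (mod 2867)
7^256 ≡ 2375^2 = 5640625 ≡ 1236 (mod 2867)
7^512 ≡ 1236^2 = 1527696 ≡ 2452 (mod 2867)
7^1024 ≡ 2452^2 = 6012304 ≡ 205 (mod 2867)
7^2048 ≡ 205^2 = 42025 ≡ 1887 (mod 2867)
2866 = 2048 + 512 + 256 + 32 + 16 + 2 in binary powers of 2.
So 7^2866 ≡ 1887 · 2452 · 1236 · 2086 · 2700 · 49 ≡ 1021 (mod 2867).
Since 1021 ≠ 1, base 7 is a Fermat witness: 2867 is composite.

1021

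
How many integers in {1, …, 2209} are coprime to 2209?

Factor: 2209 = 47^2.
φ(2209) = 47^1·(47−1) = 2162.

2162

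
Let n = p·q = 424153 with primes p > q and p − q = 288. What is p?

Since p = q + 288, we have 424153 = q(q + 288), so q² + 288q − 424153 = 0.
Discriminant: 288² + 4·424153 = 82944 + 1696612 = 1779556; √1779556 = 1334.
q = (−288 + 1334)/2 = 523, and p = q + 288 = 811.
Check: 523 · 811 = 424153.

811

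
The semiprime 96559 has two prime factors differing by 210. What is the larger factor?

Since p = q + 210, we have 96559 = q(q + 210), so q² + 210q − 96559 = 0.
Discriminant: 210² + 4·96559 = 44100 + 386236 = 430336; √430336 = 656.
q = (−210 + 656)/2 = 223, and p = q + 210 = 433.
Check: 223 · 433 = 96559.

433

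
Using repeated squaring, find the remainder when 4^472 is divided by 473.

236

4^1 ≡ 4 (mod 473)
4^2 ≡ 4^2 = 16 ≡ 16 (mod 473)
4^4 ≡ 16^2 = 256 ≡ 256 (mod 473)
4^8 ≡ 256^2 = 65536 ≡ 262 (mod 473)
4^16 ≡ 262^2 = 68644 ≡ 59 (mod 473)
4^32 ≡ 59^2 = 3481 ≡ 170 (mod 473)
4^64 ≡ 170^2 = 28900 ≡ 47 (mod 473)
4^128 ≡ 47^2 = 2209 ≡ 317 (mod 473)
4^256 ≡ 317^2 = 100489 ≡ 213 (mod 473)
472 = 256 + 128 + 64 + 16 + 8 in binary powers of 2.
So 4^472 ≡ 213 · 317 · 47 · 59 · 262 ≡ 236 (mod 473).
Since 236 ≠ 1, base 4 is a Fermat witness: 473 is composite.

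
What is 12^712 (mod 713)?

100

12^1 ≡ 12 (mod 713)
12^2 ≡ 12^2 = 144 ≡ 144 (mod 713)
12^4 ≡ 144^2 = 20736 ≡ 59 (mod 713)
12^8 ≡ 59^2 = 3481 ≡ 629 (mod 713)
12^16 ≡ 629^2 = 395641 ≡ 639 (mod 713)
12^32 ≡ 639^2 = 408321 ≡ 485 (mod 713)
12^64 ≡ 485^2 = 235225 ≡ 648 (mod 713)
12^128 ≡ 648^2 = 419904 ≡ 660 (mod 713)
12^256 ≡ 660^2 = 435600 ≡ 670 (mod 713)
12^512 ≡ 670^2 = 448900 ≡ 423 (mod 713)
712 = 512 + 128 + 64 + 8 in binary powers of 2.
So 12^712 ≡ 423 · 660 · 648 · 629 ≡ 100 (mod 713).
Since 100 ≠ 1, base 12 is a Fermat witness: 713 is composite.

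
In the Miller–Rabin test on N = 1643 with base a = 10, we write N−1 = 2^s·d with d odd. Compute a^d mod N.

1643 − 1 = 1642 = 2^1 · 821, so d = 821.
10^1 ≡ 10 (mod 1643)
10^2 ≡ 10^2 = 100 ≡ 100 (mod 1643)
10^4 ≡ 100^2 = 10000 ≡ 142 (mod 1643)
10^8 ≡ 142^2 = 20164 ≡ 448 (mod 1643)
10^16 ≡ 448^2 = 200704 ≡ 258 (mod 1643)
10^32 ≡ 258^2 = 66564 ≡ 844 (mod 1643)
10^64 ≡ 844^2 = 712336 ≡ 917 (mod 1643)
10^128 ≡ 917^2 = 840889 ≡ 1316 (mod 1643)
10^256 ≡ 1316^2 = 1731856 ≡ 134 (mod 1643)
10^512 ≡ 134^2 = 17956 ≡ 1526 (mod 1643)
821 = 512 + 256 + 32 + 16 + 4 + 1 in binary powers of 2.
So 10^821 ≡ 1526 · 134 · 844 · 258 · 142 · 10 ≡ 577 (mod 1643).
Squaring chain: 577; never reaches −1, so base 10 is a Miller–Rabin witness that 1643 is composite.

577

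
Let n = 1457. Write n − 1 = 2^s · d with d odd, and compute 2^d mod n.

870

1457 − 1 = 1456 = 2^4 · 91, so d = 91.
2^1 ≡ 2 (mod 1457)
2^2 ≡ 2^2 = 4 ≡ 4 (mod 1457)
2^4 ≡ 4^2 = 16 ≡ 16 (mod 1457)
2^8 ≡ 16^2 = 256 ≡ 256 (mod 1457)
2^16 ≡ 256^2 = 65536 ≡ 1428 (mod 1457)
2^32 ≡ 1428^2 = 2039184 ≡ 841 (mod 1457)
2^64 ≡ 841^2 = 707281 ≡ 636 (mod 1457)
91 = 64 + 16 + 8 + 2 + 1 in binary powers of 2.
So 2^91 ≡ 636 · 1428 · 256 · 4 · 2 ≡ 870 (mod 1457).
Squaring chain: 870 → 717 → 1225 → 1372; never reaches −1, so base 2 is a Miller–Rabin witness that 1457 is composite.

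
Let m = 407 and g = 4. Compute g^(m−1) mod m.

4^1 ≡ 4 (mod 407)
4^2 ≡ 4^2 = 16 ≡ 16 (mod 407)
4^4 ≡ 16^2 = 256 ≡ 256 (mod 407)
4^8 ≡ 256^2 = 65536 ≡ 9 (mod 407)
4^16 ≡ 9^2 = 81 ≡ 81 (mod 407)
4^32 ≡ 81^2 = 6561 ≡ 49 (mod 407)
4^64 ≡ 49^2 = 2401 ≡ 366 (mod 407)
4^128 ≡ 366^2 = 133956 ≡ 53 (mod 407)
4^256 ≡ 53^2 = 2809 ≡ 367 (mod 407)
406 = 256 + 128 + 16 + 4 + 2 in binary powers of 2.
So 4^406 ≡ 367 · 53 · 81 · 256 · 16 ≡ 70 (mod 407).
Since 70 ≠ 1, base 4 is a Fermat witness: 407 is composite.

70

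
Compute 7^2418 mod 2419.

743

7^1 ≡ 7 (mod 2419)
7^2 ≡ 7^2 = 49 ≡ 49 (mod 2419)
7^4 ≡ 49^2 = 2401 ≡ 2401 (mod 2419)
7^8 ≡ 2401^2 = 5764801 ≡ 324 (mod 2419)
7^16 ≡ 324^2 = 104976 ≡ 959 (mod 2419)
7^32 ≡ 959^2 = 919681 ≡ 461 (mod 2419)
7^64 ≡ 461^2 = 212521 ≡ 2068 (mod 2419)
7^128 ≡ 2068^2 = 4276624 ≡ 2251 (mod 2419)
7^256 ≡ 2251^2 = 5067001 ≡ 1615 (mod 2419)
7^512 ≡ 1615^2 = 2608225 ≡ 543 (mod 2419)
7^1024 ≡ 543^2 = 294849 ≡ 2150 (mod 2419)
7^2048 ≡ 2150^2 = 4622500 ≡ 2210 (mod 2419)
2418 = 2048 + 256 + 64 + 32 + 16 + 2 in binary powers of 2.
So 7^2418 ≡ 2210 · 1615 · 2068 · 461 · 959 · 49 ≡ 743 (mod 2419).
Since 743 ≠ 1, base 7 is a Fermat witness: 2419 is composite.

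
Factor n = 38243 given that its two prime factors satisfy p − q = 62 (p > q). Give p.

229

Since p = q + 62, we have 38243 = q(q + 62), so q² + 62q − 38243 = 0.
Discriminant: 62² + 4·38243 = 3844 + 152972 = 156816; √156816 = 396.
q = (−62 + 396)/2 = 167, and p = q + 62 = 229.
Check: 167 · 229 = 38243.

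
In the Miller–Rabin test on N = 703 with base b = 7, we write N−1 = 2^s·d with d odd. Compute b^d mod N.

703 − 1 = 702 = 2^1 · 351, so d = 351.
7^1 ≡ 7 (mod 703)
7^2 ≡ 7^2 = 49 ≡ 49 (mod 703)
7^4 ≡ 49^2 = 2401 ≡ 292 (mod 703)
7^8 ≡ 292^2 = 85264 ≡ 201 (mod 703)
7^16 ≡ 201^2 = 40401 ≡ 330 (mod 703)
7^32 ≡ 330^2 = 108900 ≡ 638 (mod 703)
7^64 ≡ 638^2 = 407044 ≡ 7 (mod 703)
7^128 ≡ 7^2 = 49 ≡ 49 (mod 703)
7^256 ≡ 49^2 = 2401 ≡ 292 (mod 703)
351 = 256 + 64 + 16 + 8 + 4 + 2 + 1 in binary powers of 2.
So 7^351 ≡ 292 · 7 · 330 · 201 · 292 · 49 · 7 ≡ 1 (mod 703).
Since 7^d ≡ 1 (mod 703), base 7 does not prove 703 composite.

1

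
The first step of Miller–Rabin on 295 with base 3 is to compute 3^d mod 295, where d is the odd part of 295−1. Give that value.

295 − 1 = 294 = 2^1 · 147, so d = 147.
3^1 ≡ 3 (mod 295)
3^2 ≡ 3^2 = 9 ≡ 9 (mod 295)
3^4 ≡ 9^2 = 81 ≡ 81 (mod 295)
3^8 ≡ 81^2 = 6561 ≡ 71 (mod 295)
3^16 ≡ 71^2 = 5041 ≡ 26 (mod 295)
3^32 ≡ 26^2 = 676 ≡ 86 (mod 295)
3^64 ≡ 86^2 = 7396 ≡ 21 (mod 295)
3^128 ≡ 21^2 = 441 ≡ 146 (mod 295)
147 = 128 + 16 + 2 + 1 in binary powers of 2.
So 3^147 ≡ 146 · 26 · 9 · 3 ≡ 127 (mod 295).
Squaring chain: 127; never reaches −1, so base 3 is a Miller–Rabin witness that 295 is composite.

127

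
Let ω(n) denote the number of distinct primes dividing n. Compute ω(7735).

7735 = 5 · 1547
1547 = 7 · 221
221 = 13 · 17
7735 = 5 · 7 · 13 · 17, which has 4 distinct prime factors.

4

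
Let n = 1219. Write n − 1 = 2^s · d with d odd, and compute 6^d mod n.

1219 − 1 = 1218 = 2^1 · 609, so d = 609.
6^1 ≡ 6 (mod 1219)
6^2 ≡ 6^2 = 36 ≡ 36 (mod 1219)
6^4 ≡ 36^2 = 1296 ≡ 77 (mod 1219)
6^8 ≡ 77^2 = 5929 ≡ 1053 (mod 1219)
6^16 ≡ 1053^2 = 1108809 ≡ 738 (mod 1219)
6^32 ≡ 738^2 = 544644 ≡ 970 (mod 1219)
6^64 ≡ 970^2 = 940900 ≡ 1051 (mod 1219)
6^128 ≡ 1051^2 = 1104601 ≡ 187 (mod 1219)
6^256 ≡ 187^2 = 34969 ≡ 837 (mod 1219)
6^512 ≡ 837^2 = 700569 ≡ 863 (mod 1219)
609 = 512 + 64 + 32 + 1 in binary powers of 2.
So 6^609 ≡ 863 · 1051 · 970 · 6 ≡ 767 (mod 1219).
Squaring chain: 767; never reaches −1, so base 6 is a Miller–Rabin witness that 1219 is composite.

767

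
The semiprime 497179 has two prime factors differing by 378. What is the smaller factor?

541

Since p = q + 378, we have 497179 = q(q + 378), so q² + 378q − 497179 = 0.
Discriminant: 378² + 4·497179 = 142884 + 1988716 = 2131600; √2131600 = 1460.
q = (−378 + 1460)/2 = 541, and p = q + 378 = 919.
Check: 541 · 919 = 497179.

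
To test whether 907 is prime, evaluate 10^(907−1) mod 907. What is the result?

10^1 ≡ 10 (mod 907)
10^2 ≡ 10^2 = 100 ≡ 100 (mod 907)
10^4 ≡ 100^2 = 10000 ≡ 23 (mod 907)
10^8 ≡ 23^2 = 529 ≡ 529 (mod 907)
10^16 ≡ 529^2 = 279841 ≡ 485 (mod 907)
10^32 ≡ 485^2 = 235225 ≡ 312 (mod 907)
10^64 ≡ 312^2 = 97344 ≡ 295 (mod 907)
10^128 ≡ 295^2 = 87025 ≡ 860 (mod 907)
10^256 ≡ 860^2 = 739600 ≡ 395 (mod 907)
10^512 ≡ 395^2 = 156025 ≡ 21 (mod 907)
906 = 512 + 256 + 128 + 8 + 2 in binary powers of 2.
So 10^906 ≡ 21 · 395 · 860 · 529 · 100 ≡ 1 (mod 907).
Since the result is 1, base 10 gives no evidence that 907 is composite.

1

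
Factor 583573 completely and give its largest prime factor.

583573 = 79 · 7387
7387 = 83 · 89
89 is prime.
So 583573 = 79 · 83 · 89; the largest prime factor is 89.

89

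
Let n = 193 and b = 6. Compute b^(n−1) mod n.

1

6^1 ≡ 6 (mod 193)
6^2 ≡ 6^2 = 36 ≡ 36 (mod 193)
6^4 ≡ 36^2 = 1296 ≡ 138 (mod 193)
6^8 ≡ 138^2 = 19044 ≡ 130 (mod 193)
6^16 ≡ 130^2 = 16900 ≡ 109 (mod 193)
6^32 ≡ 109^2 = 11881 ≡ 108 (mod 193)
6^64 ≡ 108^2 = 11664 ≡ 84 (mod 193)
6^128 ≡ 84^2 = 7056 ≡ 108 (mod 193)
192 = 128 + 64 in binary powers of 2.
So 6^192 ≡ 108 · 84 ≡ 1 (mod 193).
Since the result is 1, base 6 gives no evidence that 193 is composite.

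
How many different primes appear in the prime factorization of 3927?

3927 = 3 · 1309
1309 = 7 · 187
187 = 11 · 17
3927 = 3 · 7 · 11 · 17, which has 4 distinct prime factors.

4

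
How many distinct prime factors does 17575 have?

3

17575 = 5^2 · 703
703 = 19 · 37
17575 = 5^2 · 19 · 37, which has 3 distinct prime factors.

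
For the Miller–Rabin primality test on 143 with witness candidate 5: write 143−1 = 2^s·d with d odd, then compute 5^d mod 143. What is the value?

60

143 − 1 = 142 = 2^1 · 71, so d = 71.
5^1 ≡ 5 (mod 143)
5^2 ≡ 5^2 = 25 ≡ 25 (mod 143)
5^4 ≡ 25^2 = 625 ≡ 53 (mod 143)
5^8 ≡ 53^2 = 2809 ≡ 92 (mod 143)
5^16 ≡ 92^2 = 8464 ≡ 27 (mod 143)
5^32 ≡ 27^2 = 729 ≡ 14 (mod 143)
5^64 ≡ 14^2 = 196 ≡ 53 (mod 143)
71 = 64 + 4 + 2 + 1 in binary powers of 2.
So 5^71 ≡ 53 · 53 · 25 · 5 ≡ 60 (mod 143).
Squaring chain: 60; never reaches −1, so base 5 is a Miller–Rabin witness that 143 is composite.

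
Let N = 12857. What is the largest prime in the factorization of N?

12857 = 13 · 989
989 = 23 · 43
43 is prime.
So 12857 = 13 · 23 · 43; the largest prime factor is 43.

43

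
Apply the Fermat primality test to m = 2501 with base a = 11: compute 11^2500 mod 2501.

11^1 ≡ 11 (mod 2501)
11^2 ≡ 11^2 = 121 ≡ 121 (mod 2501)
11^4 ≡ 121^2 = 14641 ≡ 2136 (mod 2501)
11^8 ≡ 2136^2 = 4562496 ≡ 672 (mod 2501)
11^16 ≡ 672^2 = 451584 ≡ 1404 (mod 2501)
11^32 ≡ 1404^2 = 1971216 ≡ 428 (mod 2501)
11^64 ≡ 428^2 = 183184 ≡ 611 (mod 2501)
11^128 ≡ 611^2 = 373321 ≡ 672 (mod 2501)
11^256 ≡ 672^2 = 451584 ≡ 1404 (mod 2501)
11^512 ≡ 1404^2 = 1971216 ≡ 428 (mod 2501)
11^1024 ≡ 428^2 = 183184 ≡ 611 (mod 2501)
11^2048 ≡ 611^2 = 373321 ≡ 672 (mod 2501)
2500 = 2048 + 256 + 128 + 64 + 4 in binary powers of 2.
So 11^2500 ≡ 672 · 1404 · 672 · 611 · 2136 ≡ 245 (mod 2501).
Since 245 ≠ 1, base 11 is a Fermat witness: 2501 is composite.

245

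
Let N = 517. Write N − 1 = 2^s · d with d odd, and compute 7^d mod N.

517 − 1 = 516 = 2^2 · 129, so d = 129.
7^1 ≡ 7 (mod 517)
7^2 ≡ 7^2 = 49 ≡ 49 (mod 517)
7^4 ≡ 49^2 = 2401 ≡ 333 (mod 517)
7^8 ≡ 333^2 = 110889 ≡ 251 (mod 517)
7^16 ≡ 251^2 = 63001 ≡ 444 (mod 517)
7^32 ≡ 444^2 = 197136 ≡ 159 (mod 517)
7^64 ≡ 159^2 = 25281 ≡ 465 (mod 517)
7^128 ≡ 465^2 = 216225 ≡ 119 (mod 517)
129 = 128 + 1 in binary powers of 2.
So 7^129 ≡ 119 · 7 ≡ 316 (mod 517).
Squaring chain: 316 → 75; never reaches −1, so base 7 is a Miller–Rabin witness that 517 is composite.

316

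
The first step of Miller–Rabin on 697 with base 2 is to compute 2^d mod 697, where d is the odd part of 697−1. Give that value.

697 − 1 = 696 = 2^3 · 87, so d = 87.
2^1 ≡ 2 (mod 697)
2^2 ≡ 2^2 = 4 ≡ 4 (mod 697)
2^4 ≡ 4^2 = 16 ≡ 16 (mod 697)
2^8 ≡ 16^2 = 256 ≡ 256 (mod 697)
2^16 ≡ 256^2 = 65536 ≡ 18 (mod 697)
2^32 ≡ 18^2 = 324 ≡ 324 (mod 697)
2^64 ≡ 324^2 = 104976 ≡ 426 (mod 697)
87 = 64 + 16 + 4 + 2 + 1 in binary powers of 2.
So 2^87 ≡ 426 · 18 · 16 · 4 · 2 ≡ 128 (mod 697).
Squaring chain: 128 → 353 → 543; never reaches −1, so base 2 is a Miller–Rabin witness that 697 is composite.

128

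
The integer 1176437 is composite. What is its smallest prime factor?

1176437 is odd.
Digit sum 29, not divisible by 3.
Ends in 7: not divisible by 5.
7: 1176437 = 7·168062 + 3
11: 1176437 = 11·106948 + 9
13: 1176437 = 13·90495 + 2
17: 1176437 = 17·69202 + 3
19: 1176437 = 19·61917 + 14
23: 1176437 = 23·51149 + 10
29: 1176437 = 29·40566 + 23
31: 1176437 = 31·37949 + 18
37: 1176437 = 37·31795 + 22
41: 1176437 = 41·28693 + 24
43: 1176437 = 43·27359

43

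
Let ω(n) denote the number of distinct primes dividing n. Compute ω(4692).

4692 = 2^2 · 1173
1173 = 3 · 391
391 = 17 · 23
4692 = 2^2 · 3 · 17 · 23, which has 4 distinct prime factors.

4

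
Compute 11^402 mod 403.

233

11^1 ≡ 11 (mod 403)
11^2 ≡ 11^2 = 121 ≡ 121 (mod 403)
11^4 ≡ 121^2 = 14641 ≡ 133 (mod 403)
11^8 ≡ 133^2 = 17689 ≡ 360 (mod 403)
11^16 ≡ 360^2 = 129600 ≡ 237 (mod 403)
11^32 ≡ 237^2 = 56169 ≡ 152 (mod 403)
11^64 ≡ 152^2 = 23104 ≡ 133 (mod 403)
11^128 ≡ 133^2 = 17689 ≡ 360 (mod 403)
11^256 ≡ 360^2 = 129600 ≡ 237 (mod 403)
402 = 256 + 128 + 16 + 2 in binary powers of 2.
So 11^402 ≡ 237 · 360 · 237 · 121 ≡ 233 (mod 403).
Since 233 ≠ 1, base 11 is a Fermat witness: 403 is composite.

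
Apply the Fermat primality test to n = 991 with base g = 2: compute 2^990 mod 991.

2^1 ≡ 2 (mod 991)
2^2 ≡ 2^2 = 4 ≡ 4 (mod 991)
2^4 ≡ 4^2 = 16 ≡ 16 (mod 991)
2^8 ≡ 16^2 = 256 ≡ 256 (mod 991)
2^16 ≡ 256^2 = 65536 ≡ 130 (mod 991)
2^32 ≡ 130^2 = 16900 ≡ 53 (mod 991)
2^64 ≡ 53^2 = 2809 ≡ 827 (mod 991)
2^128 ≡ 827^2 = 683929 ≡ 139 (mod 991)
2^256 ≡ 139^2 = 19321 ≡ 492 (mod 991)
2^512 ≡ 492^2 = 242064 ≡ 260 (mod 991)
990 = 512 + 256 + 128 + 64 + 16 + 8 + 4 + 2 in binary powers of 2.
So 2^990 ≡ 260 · 492 · 139 · 827 · 130 · 256 · 16 · 4 ≡ 1 (mod 991).
Since the result is 1, base 2 gives no evidence that 991 is composite.

1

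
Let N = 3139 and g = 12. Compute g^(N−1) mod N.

649

12^1 ≡ 12 (mod 3139)
12^2 ≡ 12^2 = 144 ≡ 144 (mod 3139)
12^4 ≡ 144^2 = 20736 ≡ 1902 (mod 3139)
12^8 ≡ 1902^2 = 3617604 ≡ 1476 (mod 3139)
12^16 ≡ 1476^2 = 2178576 ≡ 110 (mod 3139)
12^32 ≡ 110^2 = 12100 ≡ 2683 (mod 3139)
12^64 ≡ 2683^2 = 7198489 ≡ 762 (mod 3139)
12^128 ≡ 762^2 = 580644 ≡ 3068 (mod 3139)
12^256 ≡ 3068^2 = 9412624 ≡ 1902 (mod 3139)
12^512 ≡ 1902^2 = 3617604 ≡ 1476 (mod 3139)
12^1024 ≡ 1476^2 = 2178576 ≡ 110 (mod 3139)
12^2048 ≡ 110^2 = 12100 ≡ 2683 (mod 3139)
3138 = 2048 + 1024 + 64 + 2 in binary powers of 2.
So 12^3138 ≡ 2683 · 110 · 762 · 144 ≡ 649 (mod 3139).
Since 649 ≠ 1, base 12 is a Fermat witness: 3139 is composite.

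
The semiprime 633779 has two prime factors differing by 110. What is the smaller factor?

Since p = q + 110, we have 633779 = q(q + 110), so q² + 110q − 633779 = 0.
Discriminant: 110² + 4·633779 = 12100 + 2535116 = 2547216; √2547216 = 1596.
q = (−110 + 1596)/2 = 743, and p = q + 110 = 853.
Check: 743 · 853 = 633779.

743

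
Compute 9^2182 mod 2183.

9^1 ≡ 9 (mod 2183)
9^2 ≡ 9^2 = 81 ≡ 81 (mod 2183)
9^4 ≡ 81^2 = 6561 ≡ 12 (mod 2183)
9^8 ≡ 12^2 = 144 ≡ 144 (mod 2183)
9^16 ≡ 144^2 = 20736 ≡ 1089 (mod 2183)
9^32 ≡ 1089^2 = 1185921 ≡ 552 (mod 2183)
9^64 ≡ 552^2 = 304704 ≡ 1267 (mod 2183)
9^128 ≡ 1267^2 = 1605289 ≡ 784 (mod 2183)
9^256 ≡ 784^2 = 614656 ≡ 1233 (mod 2183)
9^512 ≡ 1233^2 = 1520289 ≡ 921 (mod 2183)
9^1024 ≡ 921^2 = 848241 ≡ 1237 (mod 2183)
9^2048 ≡ 1237^2 = 1530169 ≡ 2069 (mod 2183)
2182 = 2048 + 128 + 4 + 2 in binary powers of 2.
So 9^2182 ≡ 2069 · 784 · 12 · 81 ≡ 1196 (mod 2183).
Since 1196 ≠ 1, base 9 is a Fermat witness: 2183 is composite.

1196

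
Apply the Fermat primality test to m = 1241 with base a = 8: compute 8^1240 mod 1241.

154

8^1 ≡ 8 (mod 1241)
8^2 ≡ 8^2 = 64 ≡ 64 (mod 1241)
8^4 ≡ 64^2 = 4096 ≡ 373 (mod 1241)
8^8 ≡ 373^2 = 139129 ≡ 137 (mod 1241)
8^16 ≡ 137^2 = 18769 ≡ 154 (mod 1241)
8^32 ≡ 154^2 = 23716 ≡ 137 (mod 1241)
8^64 ≡ 137^2 = 18769 ≡ 154 (mod 1241)
8^128 ≡ 154^2 = 23716 ≡ 137 (mod 1241)
8^256 ≡ 137^2 = 18769 ≡ 154 (mod 1241)
8^512 ≡ 154^2 = 23716 ≡ 137 (mod 1241)
8^1024 ≡ 137^2 = 18769 ≡ 154 (mod 1241)
1240 = 1024 + 128 + 64 + 16 + 8 in binary powers of 2.
So 8^1240 ≡ 154 · 137 · 154 · 154 · 137 ≡ 154 (mod 1241).
Since 154 ≠ 1, base 8 is a Fermat witness: 1241 is composite.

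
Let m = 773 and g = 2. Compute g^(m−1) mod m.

2^1 ≡ 2 (mod 773)
2^2 ≡ 2^2 = 4 ≡ 4 (mod 773)
2^4 ≡ 4^2 = 16 ≡ 16 (mod 773)
2^8 ≡ 16^2 = 256 ≡ 256 (mod 773)
2^16 ≡ 256^2 = 65536 ≡ 604 (mod 773)
2^32 ≡ 604^2 = 364816 ≡ 733 (mod 773)
2^64 ≡ 733^2 = 537289 ≡ 54 (mod 773)
2^128 ≡ 54^2 = 2916 ≡ 597 (mod 773)
2^256 ≡ 597^2 = 356409 ≡ 56 (mod 773)
2^512 ≡ 56^2 = 3136 ≡ 44 (mod 773)
772 = 512 + 256 + 4 in binary powers of 2.
So 2^772 ≡ 44 · 56 · 16 ≡ 1 (mod 773).
Since the result is 1, base 2 gives no evidence that 773 is composite.

1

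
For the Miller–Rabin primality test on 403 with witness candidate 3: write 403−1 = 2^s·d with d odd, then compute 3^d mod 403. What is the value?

170

403 − 1 = 402 = 2^1 · 201, so d = 201.
3^1 ≡ 3 (mod 403)
3^2 ≡ 3^2 = 9 ≡ 9 (mod 403)
3^4 ≡ 9^2 = 81 ≡ 81 (mod 403)
3^8 ≡ 81^2 = 6561 ≡ 113 (mod 403)
3^16 ≡ 113^2 = 12769 ≡ 276 (mod 403)
3^32 ≡ 276^2 = 76176 ≡ 9 (mod 403)
3^64 ≡ 9^2 = 81 ≡ 81 (mod 403)
3^128 ≡ 81^2 = 6561 ≡ 113 (mod 403)
201 = 128 + 64 + 8 + 1 in binary powers of 2.
So 3^201 ≡ 113 · 81 · 113 · 3 ≡ 170 (mod 403).
Squaring chain: 170; never reaches −1, so base 3 is a Miller–Rabin witness that 403 is composite.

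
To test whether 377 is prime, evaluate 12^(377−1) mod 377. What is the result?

12^1 ≡ 12 (mod 377)
12^2 ≡ 12^2 = 144 ≡ 144 (mod 377)
12^4 ≡ 144^2 = 20736 ≡ 1 (mod 377)
12^8 ≡ 1^2 = 1 ≡ 1 (mod 377)
12^16 ≡ 1^2 = 1 ≡ 1 (mod 377)
12^32 ≡ 1^2 = 1 ≡ 1 (mod 377)
12^64 ≡ 1^2 = 1 ≡ 1 (mod 377)
12^128 ≡ 1^2 = 1 ≡ 1 (mod 377)
12^256 ≡ 1^2 = 1 ≡ 1 (mod 377)
376 = 256 + 64 + 32 + 16 + 8 in binary powers of 2.
So 12^376 ≡ 1 · 1 · 1 · 1 · 1 ≡ 1 (mod 377).
Since the result is 1, base 12 gives no evidence that 377 is composite.

1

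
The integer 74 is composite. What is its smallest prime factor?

2

74 is even: 2 divides it.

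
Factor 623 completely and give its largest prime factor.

89

623 = 7 · 89
89 is prime.
So 623 = 7 · 89; the largest prime factor is 89.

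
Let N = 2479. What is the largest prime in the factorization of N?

67

2479 = 37 · 67
67 is prime.
So 2479 = 37 · 67; the largest prime factor is 67.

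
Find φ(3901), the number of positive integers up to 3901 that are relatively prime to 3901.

3772

Factor: 3901 = 47 · 83.
φ(3901) = (47−1) · (83−1) = 46 · 82 = 3772.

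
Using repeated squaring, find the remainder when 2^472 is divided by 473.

2^1 ≡ 2 (mod 473)
2^2 ≡ 2^2 = 4 ≡ 4 (mod 473)
2^4 ≡ 4^2 = 16 ≡ 16 (mod 473)
2^8 ≡ 16^2 = 256 ≡ 256 (mod 473)
2^16 ≡ 256^2 = 65536 ≡ 262 (mod 473)
2^32 ≡ 262^2 = 68644 ≡ 59 (mod 473)
2^64 ≡ 59^2 = 3481 ≡ 170 (mod 473)
2^128 ≡ 170^2 = 28900 ≡ 47 (mod 473)
2^256 ≡ 47^2 = 2209 ≡ 317 (mod 473)
472 = 256 + 128 + 64 + 16 + 8 in binary powers of 2.
So 2^472 ≡ 317 · 47 · 170 · 262 · 256 ≡ 422 (mod 473).
Since 422 ≠ 1, base 2 is a Fermat witness: 473 is composite.

422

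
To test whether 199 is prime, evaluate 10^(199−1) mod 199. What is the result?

1

10^1 ≡ 10 (mod 199)
10^2 ≡ 10^2 = 100 ≡ 100 (mod 199)
10^4 ≡ 100^2 = 10000 ≡ 50 (mod 199)
10^8 ≡ 50^2 = 2500 ≡ 112 (mod 199)
10^16 ≡ 112^2 = 12544 ≡ 7 (mod 199)
10^32 ≡ 7^2 = 49 ≡ 49 (mod 199)
10^64 ≡ 49^2 = 2401 ≡ 13 (mod 199)
10^128 ≡ 13^2 = 169 ≡ 169 (mod 199)
198 = 128 + 64 + 4 + 2 in binary powers of 2.
So 10^198 ≡ 169 · 13 · 50 · 100 ≡ 1 (mod 199).
Since the result is 1, base 10 gives no evidence that 199 is composite.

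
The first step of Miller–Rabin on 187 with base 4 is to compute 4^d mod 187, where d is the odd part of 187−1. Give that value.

187 − 1 = 186 = 2^1 · 93, so d = 93.
4^1 ≡ 4 (mod 187)
4^2 ≡ 4^2 = 16 ≡ 16 (mod 187)
4^4 ≡ 16^2 = 256 ≡ 69 (mod 187)
4^8 ≡ 69^2 = 4761 ≡ 86 (mod 187)
4^16 ≡ 86^2 = 7396 ≡ 103 (mod 187)
4^32 ≡ 103^2 = 10609 ≡ 137 (mod 187)
4^64 ≡ 137^2 = 18769 ≡ 69 (mod 187)
93 = 64 + 16 + 8 + 4 + 1 in binary powers of 2.
So 4^93 ≡ 69 · 103 · 86 · 69 · 4 ≡ 174 (mod 187).
Squaring chain: 174; never reaches −1, so base 4 is a Miller–Rabin witness that 187 is composite.

174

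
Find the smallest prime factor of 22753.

22753 is odd.
Digit sum 19, not divisible by 3.
Ends in 3: not divisible by 5.
7: 22753 = 7·3250 + 3
11: 22753 = 11·2068 + 5
13: 22753 = 13·1750 + 3
17: 22753 = 17·1338 + 7
19: 22753 = 19·1197 + 10
23: 22753 = 23·989 + 6
29: 22753 = 29·784 + 17
31: 22753 = 31·733 + 30
37: 22753 = 37·614 + 35
41: 22753 = 41·554 + 39
43: 22753 = 43·529 + 6
47: 22753 = 47·484 + 5
53: 22753 = 53·429 + 16
59: 22753 = 59·385 + 38
61: 22753 = 61·373

61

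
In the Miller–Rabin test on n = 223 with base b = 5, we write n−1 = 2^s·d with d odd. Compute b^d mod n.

223 − 1 = 222 = 2^1 · 111, so d = 111.
5^1 ≡ 5 (mod 223)
5^2 ≡ 5^2 = 25 ≡ 25 (mod 223)
5^4 ≡ 25^2 = 625 ≡ 179 (mod 223)
5^8 ≡ 179^2 = 32041 ≡ 152 (mod 223)
5^16 ≡ 152^2 = 23104 ≡ 135 (mod 223)
5^32 ≡ 135^2 = 18225 ≡ 162 (mod 223)
5^64 ≡ 162^2 = 26244 ≡ 153 (mod 223)
111 = 64 + 32 + 8 + 4 + 2 + 1 in binary powers of 2.
So 5^111 ≡ 153 · 162 · 152 · 179 · 25 · 5 ≡ 222 (mod 223).
Since 5^d ≡ 222 (mod 223), base 5 does not prove 223 composite.

222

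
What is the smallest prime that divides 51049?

51049 is odd.
Digit sum 19, not divisible by 3.
Ends in 9: not divisible by 5.
7: 51049 = 7·7292 + 5
11: 51049 = 11·4640 + 9
13: 51049 = 13·3926 + 11
17: 51049 = 17·3002 + 15
19: 51049 = 19·2686 + 15
23: 51049 = 23·2219 + 12
29: 51049 = 29·1760 + 9
31: 51049 = 31·1646 + 23
37: 51049 = 37·1379 + 26
41: 51049 = 41·1245 + 4
43: 51049 = 43·1187 + 8
47: 51049 = 47·1086 + 7
53: 51049 = 53·963 + 10
59: 51049 = 59·865 + 14
61: 51049 = 61·836 + 53
67: 51049 = 67·761 + 62
71: 51049 = 71·719

71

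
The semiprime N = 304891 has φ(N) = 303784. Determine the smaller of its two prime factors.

φ(n) = (p−1)(q−1) = n − (p+q) + 1, so p + q = 304891 − 303784 + 1 = 1108.
p and q are the roots of t² − 1108t + 304891 = 0.
Discriminant: 1108² − 4·304891 = 1227664 − 1219564 = 8100; √8100 = 90.
q = (1108 − 90)/2 = 509, p = (1108 + 90)/2 = 599.
Check: 509 · 599 = 304891.

509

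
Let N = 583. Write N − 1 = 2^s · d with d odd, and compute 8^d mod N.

569

583 − 1 = 582 = 2^1 · 291, so d = 291.
8^1 ≡ 8 (mod 583)
8^2 ≡ 8^2 = 64 ≡ 64 (mod 583)
8^4 ≡ 64^2 = 4096 ≡ 15 (mod 583)
8^8 ≡ 15^2 = 225 ≡ 225 (mod 583)
8^16 ≡ 225^2 = 50625 ≡ 487 (mod 583)
8^32 ≡ 487^2 = 237169 ≡ 471 (mod 583)
8^64 ≡ 471^2 = 221841 ≡ 301 (mod 583)
8^128 ≡ 301^2 = 90601 ≡ 236 (mod 583)
8^256 ≡ 236^2 = 55696 ≡ 311 (mod 583)
291 = 256 + 32 + 2 + 1 in binary powers of 2.
So 8^291 ≡ 311 · 471 · 64 · 8 ≡ 569 (mod 583).
Squaring chain: 569; never reaches −1, so base 8 is a Miller–Rabin witness that 583 is composite.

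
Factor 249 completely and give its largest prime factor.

249 = 3 · 83
83 is prime.
So 249 = 3 · 83; the largest prime factor is 83.

83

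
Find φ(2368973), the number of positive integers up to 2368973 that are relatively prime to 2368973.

2311920

Factor: 2368973 = 79 · 157 · 191.
φ(2368973) = (79−1) · (157−1) · (191−1) = 78 · 156 · 190 = 2311920.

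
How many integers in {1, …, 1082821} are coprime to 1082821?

Factor: 1082821 = 71 · 101 · 151.
φ(1082821) = (71−1) · (101−1) · (151−1) = 70 · 100 · 150 = 1050000.

1050000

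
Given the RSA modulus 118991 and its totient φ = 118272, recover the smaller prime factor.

257

φ(n) = (p−1)(q−1) = n − (p+q) + 1, so p + q = 118991 − 118272 + 1 = 720.
p and q are the roots of t² − 720t + 118991 = 0.
Discriminant: 720² − 4·118991 = 518400 − 475964 = 42436; √42436 = 206.
q = (720 − 206)/2 = 257, p = (720 + 206)/2 = 463.
Check: 257 · 463 = 118991.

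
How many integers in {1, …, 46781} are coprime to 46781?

Factor: 46781 = 7 · 41 · 163.
φ(46781) = (7−1) · (41−1) · (163−1) = 6 · 40 · 162 = 38880.

38880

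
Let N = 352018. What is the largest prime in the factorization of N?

352018 = 2 · 176009
176009 = 37 · 4757
4757 = 67 · 71
71 is prime.
So 352018 = 2 · 37 · 67 · 71; the largest prime factor is 71.

71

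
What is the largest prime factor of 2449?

79

2449 = 31 · 79
79 is prime.
So 2449 = 31 · 79; the largest prime factor is 79.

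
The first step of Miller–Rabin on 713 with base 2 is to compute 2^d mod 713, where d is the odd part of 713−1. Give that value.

140

713 − 1 = 712 = 2^3 · 89, so d = 89.
2^1 ≡ 2 (mod 713)
2^2 ≡ 2^2 = 4 ≡ 4 (mod 713)
2^4 ≡ 4^2 = 16 ≡ 16 (mod 713)
2^8 ≡ 16^2 = 256 ≡ 256 (mod 713)
2^16 ≡ 256^2 = 65536 ≡ 653 (mod 713)
2^32 ≡ 653^2 = 426409 ≡ 35 (mod 713)
2^64 ≡ 35^2 = 1225 ≡ 512 (mod 713)
89 = 64 + 16 + 8 + 1 in binary powers of 2.
So 2^89 ≡ 512 · 653 · 256 · 2 ≡ 140 (mod 713).
Squaring chain: 140 → 349 → 591; never reaches −1, so base 2 is a Miller–Rabin witness that 713 is composite.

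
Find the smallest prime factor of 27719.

27719 is odd.
Digit sum 26, not divisible by 3.
Ends in 9: not divisible by 5.
7: 27719 = 7·3959 + 6
11: 27719 = 11·2519 + 10
13: 27719 = 13·2132 + 3
17: 27719 = 17·1630 + 9
19: 27719 = 19·1458 + 17
23: 27719 = 23·1205 + 4
29: 27719 = 29·955 + 24
31: 27719 = 31·894 + 5
37: 27719 = 37·749 + 6
41: 27719 = 41·676 + 3
43: 27719 = 43·644 + 27
47: 27719 = 47·589 + 36
53: 27719 = 53·523

53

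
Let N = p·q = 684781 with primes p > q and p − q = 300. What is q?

691

Since p = q + 300, we have 684781 = q(q + 300), so q² + 300q − 684781 = 0.
Discriminant: 300² + 4·684781 = 90000 + 2739124 = 2829124; √2829124 = 1682.
q = (−300 + 1682)/2 = 691, and p = q + 300 = 991.
Check: 691 · 991 = 684781.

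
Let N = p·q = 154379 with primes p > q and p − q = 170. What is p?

Since p = q + 170, we have 154379 = q(q + 170), so q² + 170q − 154379 = 0.
Discriminant: 170² + 4·154379 = 28900 + 617516 = 646416; √646416 = 804.
q = (−170 + 804)/2 = 317, and p = q + 170 = 487.
Check: 317 · 487 = 154379.

487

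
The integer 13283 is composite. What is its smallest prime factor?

37

13283 is odd.
Digit sum 17, not divisible by 3.
Ends in 3: not divisible by 5.
7: 13283 = 7·1897 + 4
11: 13283 = 11·1207 + 6
13: 13283 = 13·1021 + 10
17: 13283 = 17·781 + 6
19: 13283 = 19·699 + 2
23: 13283 = 23·577 + 12
29: 13283 = 29·458 + 1
31: 13283 = 31·428 + 15
37: 13283 = 37·359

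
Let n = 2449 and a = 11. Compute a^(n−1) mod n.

2141

11^1 ≡ 11 (mod 2449)
11^2 ≡ 11^2 = 121 ≡ 121 (mod 2449)
11^4 ≡ 121^2 = 14641 ≡ 2396 (mod 2449)
11^8 ≡ 2396^2 = 5740816 ≡ 360 (mod 2449)
11^16 ≡ 360^2 = 129600 ≡ 2252 (mod 2449)
11^32 ≡ 2252^2 = 5071504 ≡ 2074 (mod 2449)
11^64 ≡ 2074^2 = 4301476 ≡ 1032 (mod 2449)
11^128 ≡ 1032^2 = 1065024 ≡ 2158 (mod 2449)
11^256 ≡ 2158^2 = 4656964 ≡ 1415 (mod 2449)
11^512 ≡ 1415^2 = 2002225 ≡ 1392 (mod 2449)
11^1024 ≡ 1392^2 = 1937664 ≡ 505 (mod 2449)
11^2048 ≡ 505^2 = 255025 ≡ 329 (mod 2449)
2448 = 2048 + 256 + 128 + 16 in binary powers of 2.
So 11^2448 ≡ 329 · 1415 · 2158 · 2252 ≡ 2141 (mod 2449).
Since 2141 ≠ 1, base 11 is a Fermat witness: 2449 is composite.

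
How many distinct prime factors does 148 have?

2

148 = 2^2 · 37
148 = 2^2 · 37, which has 2 distinct prime factors.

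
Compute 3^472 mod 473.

3^1 ≡ 3 (mod 473)
3^2 ≡ 3^2 = 9 ≡ 9 (mod 473)
3^4 ≡ 9^2 = 81 ≡ 81 (mod 473)
3^8 ≡ 81^2 = 6561 ≡ 412 (mod 473)
3^16 ≡ 412^2 = 169744 ≡ 410 (mod 473)
3^32 ≡ 410^2 = 168100 ≡ 185 (mod 473)
3^64 ≡ 185^2 = 34225 ≡ 169 (mod 473)
3^128 ≡ 169^2 = 28561 ≡ 181 (mod 473)
3^256 ≡ 181^2 = 32761 ≡ 124 (mod 473)
472 = 256 + 128 + 64 + 16 + 8 in binary powers of 2.
So 3^472 ≡ 124 · 181 · 169 · 410 · 412 ≡ 53 (mod 473).
Since 53 ≠ 1, base 3 is a Fermat witness: 473 is composite.

53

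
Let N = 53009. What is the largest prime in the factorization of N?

53009 = 11 · 4819
4819 = 61 · 79
79 is prime.
So 53009 = 11 · 61 · 79; the largest prime factor is 79.

79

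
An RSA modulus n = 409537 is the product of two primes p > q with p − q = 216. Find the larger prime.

Since p = q + 216, we have 409537 = q(q + 216), so q² + 216q − 409537 = 0.
Discriminant: 216² + 4·409537 = 46656 + 1638148 = 1684804; √1684804 = 1298.
q = (−216 + 1298)/2 = 541, and p = q + 216 = 757.
Check: 541 · 757 = 409537.

757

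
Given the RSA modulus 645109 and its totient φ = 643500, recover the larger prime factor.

φ(n) = (p−1)(q−1) = n − (p+q) + 1, so p + q = 645109 − 643500 + 1 = 1610.
p and q are the roots of t² − 1610t + 645109 = 0.
Discriminant: 1610² − 4·645109 = 2592100 − 2580436 = 11664; √11664 = 108.
q = (1610 − 108)/2 = 751, p = (1610 + 108)/2 = 859.
Check: 751 · 859 = 645109.

859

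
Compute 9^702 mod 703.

1

9^1 ≡ 9 (mod 703)
9^2 ≡ 9^2 = 81 ≡ 81 (mod 703)
9^4 ≡ 81^2 = 6561 ≡ 234 (mod 703)
9^8 ≡ 234^2 = 54756 ≡ 625 (mod 703)
9^16 ≡ 625^2 = 390625 ≡ 460 (mod 703)
9^32 ≡ 460^2 = 211600 ≡ 700 (mod 703)
9^64 ≡ 700^2 = 490000 ≡ 9 (mod 703)
9^128 ≡ 9^2 = 81 ≡ 81 (mod 703)
9^256 ≡ 81^2 = 6561 ≡ 234 (mod 703)
9^512 ≡ 234^2 = 54756 ≡ 625 (mod 703)
702 = 512 + 128 + 32 + 16 + 8 + 4 + 2 in binary powers of 2.
So 9^702 ≡ 625 · 81 · 700 · 460 · 625 · 234 · 81 ≡ 1 (mod 703).
Since the result is 1, base 9 gives no evidence that 703 is composite.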